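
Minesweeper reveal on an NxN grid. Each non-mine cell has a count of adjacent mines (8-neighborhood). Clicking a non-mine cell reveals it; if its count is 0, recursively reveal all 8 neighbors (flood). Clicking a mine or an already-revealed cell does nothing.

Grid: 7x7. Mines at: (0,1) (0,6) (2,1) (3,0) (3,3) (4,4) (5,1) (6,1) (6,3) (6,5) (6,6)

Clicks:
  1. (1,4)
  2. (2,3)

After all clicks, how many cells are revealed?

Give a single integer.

Click 1 (1,4) count=0: revealed 21 new [(0,2) (0,3) (0,4) (0,5) (1,2) (1,3) (1,4) (1,5) (1,6) (2,2) (2,3) (2,4) (2,5) (2,6) (3,4) (3,5) (3,6) (4,5) (4,6) (5,5) (5,6)] -> total=21
Click 2 (2,3) count=1: revealed 0 new [(none)] -> total=21

Answer: 21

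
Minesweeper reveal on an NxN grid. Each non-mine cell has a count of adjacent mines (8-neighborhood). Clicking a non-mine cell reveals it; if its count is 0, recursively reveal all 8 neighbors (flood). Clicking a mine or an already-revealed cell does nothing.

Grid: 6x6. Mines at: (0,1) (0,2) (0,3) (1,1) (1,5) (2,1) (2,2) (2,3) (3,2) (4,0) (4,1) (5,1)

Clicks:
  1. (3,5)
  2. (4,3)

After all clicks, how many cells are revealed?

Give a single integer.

Answer: 13

Derivation:
Click 1 (3,5) count=0: revealed 13 new [(2,4) (2,5) (3,3) (3,4) (3,5) (4,2) (4,3) (4,4) (4,5) (5,2) (5,3) (5,4) (5,5)] -> total=13
Click 2 (4,3) count=1: revealed 0 new [(none)] -> total=13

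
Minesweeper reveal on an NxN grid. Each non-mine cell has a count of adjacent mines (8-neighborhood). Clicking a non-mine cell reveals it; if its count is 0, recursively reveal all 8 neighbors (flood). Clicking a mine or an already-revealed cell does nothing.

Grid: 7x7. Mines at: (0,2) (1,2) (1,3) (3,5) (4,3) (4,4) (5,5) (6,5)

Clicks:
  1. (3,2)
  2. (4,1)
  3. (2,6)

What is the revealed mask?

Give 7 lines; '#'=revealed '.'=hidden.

Answer: ##.....
##.....
###...#
###....
###....
#####..
#####..

Derivation:
Click 1 (3,2) count=1: revealed 1 new [(3,2)] -> total=1
Click 2 (4,1) count=0: revealed 22 new [(0,0) (0,1) (1,0) (1,1) (2,0) (2,1) (2,2) (3,0) (3,1) (4,0) (4,1) (4,2) (5,0) (5,1) (5,2) (5,3) (5,4) (6,0) (6,1) (6,2) (6,3) (6,4)] -> total=23
Click 3 (2,6) count=1: revealed 1 new [(2,6)] -> total=24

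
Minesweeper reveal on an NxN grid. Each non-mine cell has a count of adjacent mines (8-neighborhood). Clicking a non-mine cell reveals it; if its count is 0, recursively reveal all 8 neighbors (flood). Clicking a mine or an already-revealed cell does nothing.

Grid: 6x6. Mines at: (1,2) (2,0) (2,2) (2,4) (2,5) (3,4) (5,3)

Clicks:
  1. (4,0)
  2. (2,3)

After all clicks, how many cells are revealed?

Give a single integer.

Answer: 10

Derivation:
Click 1 (4,0) count=0: revealed 9 new [(3,0) (3,1) (3,2) (4,0) (4,1) (4,2) (5,0) (5,1) (5,2)] -> total=9
Click 2 (2,3) count=4: revealed 1 new [(2,3)] -> total=10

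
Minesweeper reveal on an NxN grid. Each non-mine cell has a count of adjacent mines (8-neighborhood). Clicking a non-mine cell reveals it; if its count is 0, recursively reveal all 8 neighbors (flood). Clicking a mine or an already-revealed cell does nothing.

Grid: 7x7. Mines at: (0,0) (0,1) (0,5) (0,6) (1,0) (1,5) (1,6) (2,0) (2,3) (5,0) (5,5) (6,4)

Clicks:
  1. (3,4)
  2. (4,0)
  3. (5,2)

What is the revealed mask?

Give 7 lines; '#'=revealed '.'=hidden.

Answer: .......
.......
.......
.####..
#####..
.####..
.###...

Derivation:
Click 1 (3,4) count=1: revealed 1 new [(3,4)] -> total=1
Click 2 (4,0) count=1: revealed 1 new [(4,0)] -> total=2
Click 3 (5,2) count=0: revealed 14 new [(3,1) (3,2) (3,3) (4,1) (4,2) (4,3) (4,4) (5,1) (5,2) (5,3) (5,4) (6,1) (6,2) (6,3)] -> total=16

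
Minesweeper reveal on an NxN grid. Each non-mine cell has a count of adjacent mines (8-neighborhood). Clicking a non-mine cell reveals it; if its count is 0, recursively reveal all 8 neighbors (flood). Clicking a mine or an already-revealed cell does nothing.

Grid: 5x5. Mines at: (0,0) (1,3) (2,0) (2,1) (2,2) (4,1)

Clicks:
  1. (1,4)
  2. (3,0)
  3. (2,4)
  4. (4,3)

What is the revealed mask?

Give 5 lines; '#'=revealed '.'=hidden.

Click 1 (1,4) count=1: revealed 1 new [(1,4)] -> total=1
Click 2 (3,0) count=3: revealed 1 new [(3,0)] -> total=2
Click 3 (2,4) count=1: revealed 1 new [(2,4)] -> total=3
Click 4 (4,3) count=0: revealed 7 new [(2,3) (3,2) (3,3) (3,4) (4,2) (4,3) (4,4)] -> total=10

Answer: .....
....#
...##
#.###
..###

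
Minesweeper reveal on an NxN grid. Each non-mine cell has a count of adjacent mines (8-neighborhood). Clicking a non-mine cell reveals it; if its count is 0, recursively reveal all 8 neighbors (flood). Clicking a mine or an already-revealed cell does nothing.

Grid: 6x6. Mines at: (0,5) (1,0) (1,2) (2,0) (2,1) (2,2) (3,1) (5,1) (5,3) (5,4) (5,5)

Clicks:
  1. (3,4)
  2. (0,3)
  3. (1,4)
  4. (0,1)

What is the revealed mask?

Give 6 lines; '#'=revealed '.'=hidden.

Answer: .#.#..
...###
...###
...###
...###
......

Derivation:
Click 1 (3,4) count=0: revealed 12 new [(1,3) (1,4) (1,5) (2,3) (2,4) (2,5) (3,3) (3,4) (3,5) (4,3) (4,4) (4,5)] -> total=12
Click 2 (0,3) count=1: revealed 1 new [(0,3)] -> total=13
Click 3 (1,4) count=1: revealed 0 new [(none)] -> total=13
Click 4 (0,1) count=2: revealed 1 new [(0,1)] -> total=14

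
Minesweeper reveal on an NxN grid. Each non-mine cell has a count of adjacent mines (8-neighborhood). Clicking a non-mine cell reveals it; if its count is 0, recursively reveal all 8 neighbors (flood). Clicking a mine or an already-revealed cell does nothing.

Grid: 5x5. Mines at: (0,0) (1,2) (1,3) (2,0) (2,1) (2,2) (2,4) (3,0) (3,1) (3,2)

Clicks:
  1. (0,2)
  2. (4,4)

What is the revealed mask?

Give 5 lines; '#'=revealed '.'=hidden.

Answer: ..#..
.....
.....
...##
...##

Derivation:
Click 1 (0,2) count=2: revealed 1 new [(0,2)] -> total=1
Click 2 (4,4) count=0: revealed 4 new [(3,3) (3,4) (4,3) (4,4)] -> total=5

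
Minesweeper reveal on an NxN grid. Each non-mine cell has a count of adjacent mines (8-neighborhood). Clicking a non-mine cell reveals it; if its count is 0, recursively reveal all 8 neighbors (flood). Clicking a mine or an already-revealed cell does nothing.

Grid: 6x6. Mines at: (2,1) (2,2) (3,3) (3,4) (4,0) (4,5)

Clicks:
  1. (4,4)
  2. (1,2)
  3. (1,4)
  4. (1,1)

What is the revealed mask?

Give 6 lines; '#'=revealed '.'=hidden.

Click 1 (4,4) count=3: revealed 1 new [(4,4)] -> total=1
Click 2 (1,2) count=2: revealed 1 new [(1,2)] -> total=2
Click 3 (1,4) count=0: revealed 14 new [(0,0) (0,1) (0,2) (0,3) (0,4) (0,5) (1,0) (1,1) (1,3) (1,4) (1,5) (2,3) (2,4) (2,5)] -> total=16
Click 4 (1,1) count=2: revealed 0 new [(none)] -> total=16

Answer: ######
######
...###
......
....#.
......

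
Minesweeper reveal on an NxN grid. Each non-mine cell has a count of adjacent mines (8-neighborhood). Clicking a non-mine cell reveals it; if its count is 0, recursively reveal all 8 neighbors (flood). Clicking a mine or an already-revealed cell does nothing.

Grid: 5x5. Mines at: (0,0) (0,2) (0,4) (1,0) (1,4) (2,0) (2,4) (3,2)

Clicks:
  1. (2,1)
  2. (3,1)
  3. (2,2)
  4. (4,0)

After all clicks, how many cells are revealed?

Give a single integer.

Click 1 (2,1) count=3: revealed 1 new [(2,1)] -> total=1
Click 2 (3,1) count=2: revealed 1 new [(3,1)] -> total=2
Click 3 (2,2) count=1: revealed 1 new [(2,2)] -> total=3
Click 4 (4,0) count=0: revealed 3 new [(3,0) (4,0) (4,1)] -> total=6

Answer: 6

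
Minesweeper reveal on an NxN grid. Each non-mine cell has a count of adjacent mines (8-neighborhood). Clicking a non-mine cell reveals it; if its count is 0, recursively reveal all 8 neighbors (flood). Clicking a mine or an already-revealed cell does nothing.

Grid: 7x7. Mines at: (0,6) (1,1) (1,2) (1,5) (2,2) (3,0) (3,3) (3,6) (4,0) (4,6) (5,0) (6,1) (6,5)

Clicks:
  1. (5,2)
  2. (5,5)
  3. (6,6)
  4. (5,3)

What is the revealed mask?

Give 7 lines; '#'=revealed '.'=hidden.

Click 1 (5,2) count=1: revealed 1 new [(5,2)] -> total=1
Click 2 (5,5) count=2: revealed 1 new [(5,5)] -> total=2
Click 3 (6,6) count=1: revealed 1 new [(6,6)] -> total=3
Click 4 (5,3) count=0: revealed 8 new [(4,2) (4,3) (4,4) (5,3) (5,4) (6,2) (6,3) (6,4)] -> total=11

Answer: .......
.......
.......
.......
..###..
..####.
..###.#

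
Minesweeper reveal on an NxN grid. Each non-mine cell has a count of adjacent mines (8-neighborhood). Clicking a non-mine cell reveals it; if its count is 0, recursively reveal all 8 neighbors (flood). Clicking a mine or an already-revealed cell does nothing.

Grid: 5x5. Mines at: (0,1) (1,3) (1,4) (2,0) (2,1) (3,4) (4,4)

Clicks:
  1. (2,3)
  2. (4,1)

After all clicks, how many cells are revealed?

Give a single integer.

Answer: 9

Derivation:
Click 1 (2,3) count=3: revealed 1 new [(2,3)] -> total=1
Click 2 (4,1) count=0: revealed 8 new [(3,0) (3,1) (3,2) (3,3) (4,0) (4,1) (4,2) (4,3)] -> total=9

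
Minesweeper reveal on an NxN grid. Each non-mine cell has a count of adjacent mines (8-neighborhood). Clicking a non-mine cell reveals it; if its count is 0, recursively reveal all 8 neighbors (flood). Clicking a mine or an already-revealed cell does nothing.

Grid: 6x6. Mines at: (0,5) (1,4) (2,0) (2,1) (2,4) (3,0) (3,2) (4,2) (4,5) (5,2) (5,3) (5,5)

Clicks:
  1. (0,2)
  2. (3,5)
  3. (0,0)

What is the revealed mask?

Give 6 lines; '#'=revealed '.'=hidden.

Click 1 (0,2) count=0: revealed 8 new [(0,0) (0,1) (0,2) (0,3) (1,0) (1,1) (1,2) (1,3)] -> total=8
Click 2 (3,5) count=2: revealed 1 new [(3,5)] -> total=9
Click 3 (0,0) count=0: revealed 0 new [(none)] -> total=9

Answer: ####..
####..
......
.....#
......
......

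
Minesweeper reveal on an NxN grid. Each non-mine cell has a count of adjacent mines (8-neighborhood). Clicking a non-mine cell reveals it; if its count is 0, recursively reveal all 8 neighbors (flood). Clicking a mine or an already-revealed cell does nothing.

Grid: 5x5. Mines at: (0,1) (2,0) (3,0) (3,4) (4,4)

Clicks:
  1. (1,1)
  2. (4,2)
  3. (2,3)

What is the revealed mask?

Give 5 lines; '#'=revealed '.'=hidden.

Click 1 (1,1) count=2: revealed 1 new [(1,1)] -> total=1
Click 2 (4,2) count=0: revealed 16 new [(0,2) (0,3) (0,4) (1,2) (1,3) (1,4) (2,1) (2,2) (2,3) (2,4) (3,1) (3,2) (3,3) (4,1) (4,2) (4,3)] -> total=17
Click 3 (2,3) count=1: revealed 0 new [(none)] -> total=17

Answer: ..###
.####
.####
.###.
.###.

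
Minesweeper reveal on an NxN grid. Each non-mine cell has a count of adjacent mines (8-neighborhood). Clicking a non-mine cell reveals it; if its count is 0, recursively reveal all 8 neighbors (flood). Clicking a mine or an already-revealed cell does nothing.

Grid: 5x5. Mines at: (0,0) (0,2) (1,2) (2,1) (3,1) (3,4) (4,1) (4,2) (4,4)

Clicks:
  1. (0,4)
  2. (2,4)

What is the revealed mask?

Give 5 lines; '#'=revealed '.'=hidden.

Answer: ...##
...##
...##
.....
.....

Derivation:
Click 1 (0,4) count=0: revealed 6 new [(0,3) (0,4) (1,3) (1,4) (2,3) (2,4)] -> total=6
Click 2 (2,4) count=1: revealed 0 new [(none)] -> total=6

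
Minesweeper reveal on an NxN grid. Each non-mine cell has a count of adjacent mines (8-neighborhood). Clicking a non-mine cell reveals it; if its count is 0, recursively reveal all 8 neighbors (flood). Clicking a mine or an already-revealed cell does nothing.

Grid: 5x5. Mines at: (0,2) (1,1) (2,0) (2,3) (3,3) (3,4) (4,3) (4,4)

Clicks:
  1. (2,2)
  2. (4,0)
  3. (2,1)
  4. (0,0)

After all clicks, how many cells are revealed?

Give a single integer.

Click 1 (2,2) count=3: revealed 1 new [(2,2)] -> total=1
Click 2 (4,0) count=0: revealed 6 new [(3,0) (3,1) (3,2) (4,0) (4,1) (4,2)] -> total=7
Click 3 (2,1) count=2: revealed 1 new [(2,1)] -> total=8
Click 4 (0,0) count=1: revealed 1 new [(0,0)] -> total=9

Answer: 9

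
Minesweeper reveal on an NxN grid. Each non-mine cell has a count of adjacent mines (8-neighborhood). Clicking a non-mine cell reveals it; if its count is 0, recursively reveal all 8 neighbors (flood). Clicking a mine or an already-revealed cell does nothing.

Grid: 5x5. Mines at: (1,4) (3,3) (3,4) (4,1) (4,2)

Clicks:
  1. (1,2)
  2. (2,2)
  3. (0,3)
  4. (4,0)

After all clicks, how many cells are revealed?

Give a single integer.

Click 1 (1,2) count=0: revealed 15 new [(0,0) (0,1) (0,2) (0,3) (1,0) (1,1) (1,2) (1,3) (2,0) (2,1) (2,2) (2,3) (3,0) (3,1) (3,2)] -> total=15
Click 2 (2,2) count=1: revealed 0 new [(none)] -> total=15
Click 3 (0,3) count=1: revealed 0 new [(none)] -> total=15
Click 4 (4,0) count=1: revealed 1 new [(4,0)] -> total=16

Answer: 16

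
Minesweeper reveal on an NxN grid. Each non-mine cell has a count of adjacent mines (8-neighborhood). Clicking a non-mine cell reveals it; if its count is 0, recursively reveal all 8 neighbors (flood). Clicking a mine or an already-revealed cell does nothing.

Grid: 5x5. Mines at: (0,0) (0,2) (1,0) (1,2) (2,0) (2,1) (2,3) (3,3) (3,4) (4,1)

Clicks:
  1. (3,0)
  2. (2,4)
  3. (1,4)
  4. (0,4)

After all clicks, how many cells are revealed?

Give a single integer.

Answer: 6

Derivation:
Click 1 (3,0) count=3: revealed 1 new [(3,0)] -> total=1
Click 2 (2,4) count=3: revealed 1 new [(2,4)] -> total=2
Click 3 (1,4) count=1: revealed 1 new [(1,4)] -> total=3
Click 4 (0,4) count=0: revealed 3 new [(0,3) (0,4) (1,3)] -> total=6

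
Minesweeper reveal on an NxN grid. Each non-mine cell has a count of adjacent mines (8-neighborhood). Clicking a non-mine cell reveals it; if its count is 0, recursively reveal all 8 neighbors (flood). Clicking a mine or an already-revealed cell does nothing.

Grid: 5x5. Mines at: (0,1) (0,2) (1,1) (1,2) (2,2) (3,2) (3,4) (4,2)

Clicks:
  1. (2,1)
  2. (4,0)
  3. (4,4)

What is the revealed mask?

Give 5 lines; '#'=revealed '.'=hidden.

Click 1 (2,1) count=4: revealed 1 new [(2,1)] -> total=1
Click 2 (4,0) count=0: revealed 5 new [(2,0) (3,0) (3,1) (4,0) (4,1)] -> total=6
Click 3 (4,4) count=1: revealed 1 new [(4,4)] -> total=7

Answer: .....
.....
##...
##...
##..#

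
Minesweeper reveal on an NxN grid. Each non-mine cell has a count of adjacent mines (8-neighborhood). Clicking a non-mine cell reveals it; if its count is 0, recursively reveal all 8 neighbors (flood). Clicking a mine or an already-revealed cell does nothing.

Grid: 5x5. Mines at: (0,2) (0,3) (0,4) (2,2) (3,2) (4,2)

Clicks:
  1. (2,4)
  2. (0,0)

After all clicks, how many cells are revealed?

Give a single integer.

Click 1 (2,4) count=0: revealed 8 new [(1,3) (1,4) (2,3) (2,4) (3,3) (3,4) (4,3) (4,4)] -> total=8
Click 2 (0,0) count=0: revealed 10 new [(0,0) (0,1) (1,0) (1,1) (2,0) (2,1) (3,0) (3,1) (4,0) (4,1)] -> total=18

Answer: 18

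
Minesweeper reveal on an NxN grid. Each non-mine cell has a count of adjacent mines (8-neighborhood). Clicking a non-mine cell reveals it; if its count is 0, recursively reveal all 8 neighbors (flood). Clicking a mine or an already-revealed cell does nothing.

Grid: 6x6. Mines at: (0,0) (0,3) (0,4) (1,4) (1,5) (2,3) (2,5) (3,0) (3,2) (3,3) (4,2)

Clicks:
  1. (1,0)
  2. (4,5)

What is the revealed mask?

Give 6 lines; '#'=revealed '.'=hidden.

Click 1 (1,0) count=1: revealed 1 new [(1,0)] -> total=1
Click 2 (4,5) count=0: revealed 8 new [(3,4) (3,5) (4,3) (4,4) (4,5) (5,3) (5,4) (5,5)] -> total=9

Answer: ......
#.....
......
....##
...###
...###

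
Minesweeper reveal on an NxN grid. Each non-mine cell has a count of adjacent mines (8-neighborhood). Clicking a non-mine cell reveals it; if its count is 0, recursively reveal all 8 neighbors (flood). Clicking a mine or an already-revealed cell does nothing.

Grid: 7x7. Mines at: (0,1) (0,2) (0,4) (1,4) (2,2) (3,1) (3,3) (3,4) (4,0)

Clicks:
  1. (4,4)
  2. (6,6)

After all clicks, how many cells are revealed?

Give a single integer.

Answer: 28

Derivation:
Click 1 (4,4) count=2: revealed 1 new [(4,4)] -> total=1
Click 2 (6,6) count=0: revealed 27 new [(0,5) (0,6) (1,5) (1,6) (2,5) (2,6) (3,5) (3,6) (4,1) (4,2) (4,3) (4,5) (4,6) (5,0) (5,1) (5,2) (5,3) (5,4) (5,5) (5,6) (6,0) (6,1) (6,2) (6,3) (6,4) (6,5) (6,6)] -> total=28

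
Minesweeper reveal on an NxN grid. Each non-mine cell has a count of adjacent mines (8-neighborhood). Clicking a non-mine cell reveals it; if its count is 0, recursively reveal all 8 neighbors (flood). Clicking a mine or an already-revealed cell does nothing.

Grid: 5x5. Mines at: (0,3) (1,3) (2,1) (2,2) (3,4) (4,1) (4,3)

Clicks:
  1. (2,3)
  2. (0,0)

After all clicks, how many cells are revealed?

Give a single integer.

Click 1 (2,3) count=3: revealed 1 new [(2,3)] -> total=1
Click 2 (0,0) count=0: revealed 6 new [(0,0) (0,1) (0,2) (1,0) (1,1) (1,2)] -> total=7

Answer: 7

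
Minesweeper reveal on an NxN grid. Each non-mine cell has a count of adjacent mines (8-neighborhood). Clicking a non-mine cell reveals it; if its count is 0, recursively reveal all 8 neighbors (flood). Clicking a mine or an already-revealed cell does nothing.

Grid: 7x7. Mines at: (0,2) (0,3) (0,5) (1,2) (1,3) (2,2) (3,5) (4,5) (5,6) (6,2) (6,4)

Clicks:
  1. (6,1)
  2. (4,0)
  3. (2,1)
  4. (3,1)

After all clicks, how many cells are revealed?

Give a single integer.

Click 1 (6,1) count=1: revealed 1 new [(6,1)] -> total=1
Click 2 (4,0) count=0: revealed 22 new [(0,0) (0,1) (1,0) (1,1) (2,0) (2,1) (3,0) (3,1) (3,2) (3,3) (3,4) (4,0) (4,1) (4,2) (4,3) (4,4) (5,0) (5,1) (5,2) (5,3) (5,4) (6,0)] -> total=23
Click 3 (2,1) count=2: revealed 0 new [(none)] -> total=23
Click 4 (3,1) count=1: revealed 0 new [(none)] -> total=23

Answer: 23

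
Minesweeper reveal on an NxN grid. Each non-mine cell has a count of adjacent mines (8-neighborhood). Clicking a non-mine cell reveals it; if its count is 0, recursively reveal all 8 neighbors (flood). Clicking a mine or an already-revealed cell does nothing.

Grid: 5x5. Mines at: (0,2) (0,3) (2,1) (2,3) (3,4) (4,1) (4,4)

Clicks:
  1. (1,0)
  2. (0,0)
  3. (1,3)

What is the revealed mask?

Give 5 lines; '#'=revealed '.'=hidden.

Click 1 (1,0) count=1: revealed 1 new [(1,0)] -> total=1
Click 2 (0,0) count=0: revealed 3 new [(0,0) (0,1) (1,1)] -> total=4
Click 3 (1,3) count=3: revealed 1 new [(1,3)] -> total=5

Answer: ##...
##.#.
.....
.....
.....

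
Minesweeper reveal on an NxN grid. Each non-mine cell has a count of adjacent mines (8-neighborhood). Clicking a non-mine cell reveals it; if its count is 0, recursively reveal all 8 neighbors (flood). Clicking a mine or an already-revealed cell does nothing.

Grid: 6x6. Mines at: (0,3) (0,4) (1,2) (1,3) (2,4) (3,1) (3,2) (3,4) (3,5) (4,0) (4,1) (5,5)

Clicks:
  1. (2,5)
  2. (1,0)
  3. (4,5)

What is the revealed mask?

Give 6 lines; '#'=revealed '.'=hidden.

Answer: ##....
##....
##...#
......
.....#
......

Derivation:
Click 1 (2,5) count=3: revealed 1 new [(2,5)] -> total=1
Click 2 (1,0) count=0: revealed 6 new [(0,0) (0,1) (1,0) (1,1) (2,0) (2,1)] -> total=7
Click 3 (4,5) count=3: revealed 1 new [(4,5)] -> total=8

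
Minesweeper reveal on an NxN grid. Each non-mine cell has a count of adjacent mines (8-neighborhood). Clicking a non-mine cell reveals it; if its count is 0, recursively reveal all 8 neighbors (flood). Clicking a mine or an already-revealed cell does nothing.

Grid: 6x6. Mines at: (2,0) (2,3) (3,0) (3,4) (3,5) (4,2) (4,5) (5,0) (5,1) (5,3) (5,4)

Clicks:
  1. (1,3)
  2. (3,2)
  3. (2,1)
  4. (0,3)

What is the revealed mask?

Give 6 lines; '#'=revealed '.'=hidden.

Click 1 (1,3) count=1: revealed 1 new [(1,3)] -> total=1
Click 2 (3,2) count=2: revealed 1 new [(3,2)] -> total=2
Click 3 (2,1) count=2: revealed 1 new [(2,1)] -> total=3
Click 4 (0,3) count=0: revealed 13 new [(0,0) (0,1) (0,2) (0,3) (0,4) (0,5) (1,0) (1,1) (1,2) (1,4) (1,5) (2,4) (2,5)] -> total=16

Answer: ######
######
.#..##
..#...
......
......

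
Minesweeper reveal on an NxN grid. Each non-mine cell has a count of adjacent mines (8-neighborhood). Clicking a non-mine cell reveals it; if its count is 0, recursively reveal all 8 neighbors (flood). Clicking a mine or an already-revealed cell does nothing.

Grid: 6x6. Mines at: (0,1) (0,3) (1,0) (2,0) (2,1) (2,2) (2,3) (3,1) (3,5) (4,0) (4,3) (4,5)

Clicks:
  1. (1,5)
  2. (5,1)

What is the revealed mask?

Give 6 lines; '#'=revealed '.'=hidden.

Answer: ....##
....##
....##
......
......
.#....

Derivation:
Click 1 (1,5) count=0: revealed 6 new [(0,4) (0,5) (1,4) (1,5) (2,4) (2,5)] -> total=6
Click 2 (5,1) count=1: revealed 1 new [(5,1)] -> total=7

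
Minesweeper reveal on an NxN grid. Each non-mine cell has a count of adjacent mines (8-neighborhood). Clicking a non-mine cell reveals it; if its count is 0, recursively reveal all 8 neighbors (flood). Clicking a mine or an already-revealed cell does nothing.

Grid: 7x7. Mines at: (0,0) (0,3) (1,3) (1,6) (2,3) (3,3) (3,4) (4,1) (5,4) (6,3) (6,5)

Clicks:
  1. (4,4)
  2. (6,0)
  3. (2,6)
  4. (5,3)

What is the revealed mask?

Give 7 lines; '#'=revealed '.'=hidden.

Answer: .......
.......
......#
.......
....#..
####...
###....

Derivation:
Click 1 (4,4) count=3: revealed 1 new [(4,4)] -> total=1
Click 2 (6,0) count=0: revealed 6 new [(5,0) (5,1) (5,2) (6,0) (6,1) (6,2)] -> total=7
Click 3 (2,6) count=1: revealed 1 new [(2,6)] -> total=8
Click 4 (5,3) count=2: revealed 1 new [(5,3)] -> total=9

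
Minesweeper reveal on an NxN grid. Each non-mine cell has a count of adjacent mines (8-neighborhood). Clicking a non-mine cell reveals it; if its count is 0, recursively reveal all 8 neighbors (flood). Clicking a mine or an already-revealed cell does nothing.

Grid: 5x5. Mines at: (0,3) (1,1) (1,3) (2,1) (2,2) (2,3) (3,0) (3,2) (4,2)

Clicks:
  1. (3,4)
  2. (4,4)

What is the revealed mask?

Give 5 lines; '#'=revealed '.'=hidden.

Click 1 (3,4) count=1: revealed 1 new [(3,4)] -> total=1
Click 2 (4,4) count=0: revealed 3 new [(3,3) (4,3) (4,4)] -> total=4

Answer: .....
.....
.....
...##
...##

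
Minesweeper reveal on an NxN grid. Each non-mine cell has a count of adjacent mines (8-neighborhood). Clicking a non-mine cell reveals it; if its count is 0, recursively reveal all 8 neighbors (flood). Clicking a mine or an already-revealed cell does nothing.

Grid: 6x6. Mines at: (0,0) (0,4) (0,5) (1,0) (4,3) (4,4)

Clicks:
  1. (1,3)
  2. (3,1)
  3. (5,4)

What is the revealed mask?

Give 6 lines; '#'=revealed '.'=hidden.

Answer: .###..
.#####
######
######
###...
###.#.

Derivation:
Click 1 (1,3) count=1: revealed 1 new [(1,3)] -> total=1
Click 2 (3,1) count=0: revealed 25 new [(0,1) (0,2) (0,3) (1,1) (1,2) (1,4) (1,5) (2,0) (2,1) (2,2) (2,3) (2,4) (2,5) (3,0) (3,1) (3,2) (3,3) (3,4) (3,5) (4,0) (4,1) (4,2) (5,0) (5,1) (5,2)] -> total=26
Click 3 (5,4) count=2: revealed 1 new [(5,4)] -> total=27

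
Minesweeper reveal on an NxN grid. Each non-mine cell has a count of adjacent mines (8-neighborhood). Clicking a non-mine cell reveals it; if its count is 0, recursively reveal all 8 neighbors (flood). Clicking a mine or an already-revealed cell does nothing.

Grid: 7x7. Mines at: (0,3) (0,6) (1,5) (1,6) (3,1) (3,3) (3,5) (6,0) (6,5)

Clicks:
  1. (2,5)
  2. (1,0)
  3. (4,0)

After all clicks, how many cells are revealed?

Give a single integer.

Click 1 (2,5) count=3: revealed 1 new [(2,5)] -> total=1
Click 2 (1,0) count=0: revealed 9 new [(0,0) (0,1) (0,2) (1,0) (1,1) (1,2) (2,0) (2,1) (2,2)] -> total=10
Click 3 (4,0) count=1: revealed 1 new [(4,0)] -> total=11

Answer: 11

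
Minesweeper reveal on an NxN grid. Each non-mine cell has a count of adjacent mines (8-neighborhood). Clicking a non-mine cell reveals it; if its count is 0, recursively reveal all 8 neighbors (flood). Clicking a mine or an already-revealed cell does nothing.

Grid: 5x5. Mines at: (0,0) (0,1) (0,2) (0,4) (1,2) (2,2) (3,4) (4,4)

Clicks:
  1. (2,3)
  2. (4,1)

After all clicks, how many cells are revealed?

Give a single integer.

Answer: 13

Derivation:
Click 1 (2,3) count=3: revealed 1 new [(2,3)] -> total=1
Click 2 (4,1) count=0: revealed 12 new [(1,0) (1,1) (2,0) (2,1) (3,0) (3,1) (3,2) (3,3) (4,0) (4,1) (4,2) (4,3)] -> total=13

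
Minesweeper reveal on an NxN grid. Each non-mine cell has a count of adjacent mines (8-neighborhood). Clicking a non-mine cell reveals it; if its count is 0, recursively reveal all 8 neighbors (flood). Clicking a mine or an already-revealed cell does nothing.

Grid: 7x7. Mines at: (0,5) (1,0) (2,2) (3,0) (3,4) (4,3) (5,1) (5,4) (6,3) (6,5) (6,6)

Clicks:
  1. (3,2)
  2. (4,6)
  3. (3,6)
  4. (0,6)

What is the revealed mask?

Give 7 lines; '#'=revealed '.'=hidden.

Click 1 (3,2) count=2: revealed 1 new [(3,2)] -> total=1
Click 2 (4,6) count=0: revealed 10 new [(1,5) (1,6) (2,5) (2,6) (3,5) (3,6) (4,5) (4,6) (5,5) (5,6)] -> total=11
Click 3 (3,6) count=0: revealed 0 new [(none)] -> total=11
Click 4 (0,6) count=1: revealed 1 new [(0,6)] -> total=12

Answer: ......#
.....##
.....##
..#..##
.....##
.....##
.......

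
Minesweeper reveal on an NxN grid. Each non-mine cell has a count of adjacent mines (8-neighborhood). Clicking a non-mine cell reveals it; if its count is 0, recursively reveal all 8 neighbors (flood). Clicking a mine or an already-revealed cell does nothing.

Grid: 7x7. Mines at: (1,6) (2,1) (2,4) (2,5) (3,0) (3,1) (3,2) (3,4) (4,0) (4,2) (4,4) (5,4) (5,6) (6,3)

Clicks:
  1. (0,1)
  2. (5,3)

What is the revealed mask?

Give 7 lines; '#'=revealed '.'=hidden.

Click 1 (0,1) count=0: revealed 12 new [(0,0) (0,1) (0,2) (0,3) (0,4) (0,5) (1,0) (1,1) (1,2) (1,3) (1,4) (1,5)] -> total=12
Click 2 (5,3) count=4: revealed 1 new [(5,3)] -> total=13

Answer: ######.
######.
.......
.......
.......
...#...
.......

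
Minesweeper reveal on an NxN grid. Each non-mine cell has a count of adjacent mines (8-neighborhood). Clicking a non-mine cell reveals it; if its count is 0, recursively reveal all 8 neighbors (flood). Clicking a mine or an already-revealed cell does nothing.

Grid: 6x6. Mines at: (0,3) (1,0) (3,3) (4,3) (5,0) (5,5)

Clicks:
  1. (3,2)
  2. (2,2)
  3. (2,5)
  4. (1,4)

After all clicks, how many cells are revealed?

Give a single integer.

Click 1 (3,2) count=2: revealed 1 new [(3,2)] -> total=1
Click 2 (2,2) count=1: revealed 1 new [(2,2)] -> total=2
Click 3 (2,5) count=0: revealed 10 new [(0,4) (0,5) (1,4) (1,5) (2,4) (2,5) (3,4) (3,5) (4,4) (4,5)] -> total=12
Click 4 (1,4) count=1: revealed 0 new [(none)] -> total=12

Answer: 12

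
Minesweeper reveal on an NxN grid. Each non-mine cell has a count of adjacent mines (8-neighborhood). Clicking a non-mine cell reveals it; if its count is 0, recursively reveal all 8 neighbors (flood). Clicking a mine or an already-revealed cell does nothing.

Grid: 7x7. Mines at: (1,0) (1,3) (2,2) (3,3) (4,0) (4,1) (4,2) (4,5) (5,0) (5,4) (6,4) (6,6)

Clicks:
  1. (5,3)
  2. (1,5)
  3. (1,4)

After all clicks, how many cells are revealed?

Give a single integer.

Answer: 13

Derivation:
Click 1 (5,3) count=3: revealed 1 new [(5,3)] -> total=1
Click 2 (1,5) count=0: revealed 12 new [(0,4) (0,5) (0,6) (1,4) (1,5) (1,6) (2,4) (2,5) (2,6) (3,4) (3,5) (3,6)] -> total=13
Click 3 (1,4) count=1: revealed 0 new [(none)] -> total=13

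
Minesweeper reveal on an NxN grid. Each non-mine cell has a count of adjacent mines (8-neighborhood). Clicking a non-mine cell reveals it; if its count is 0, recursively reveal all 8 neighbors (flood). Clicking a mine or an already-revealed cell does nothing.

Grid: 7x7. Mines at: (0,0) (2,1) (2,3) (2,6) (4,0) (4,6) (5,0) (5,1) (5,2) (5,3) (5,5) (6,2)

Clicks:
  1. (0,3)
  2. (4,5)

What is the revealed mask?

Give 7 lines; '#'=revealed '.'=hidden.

Answer: .######
.######
.......
.......
.....#.
.......
.......

Derivation:
Click 1 (0,3) count=0: revealed 12 new [(0,1) (0,2) (0,3) (0,4) (0,5) (0,6) (1,1) (1,2) (1,3) (1,4) (1,5) (1,6)] -> total=12
Click 2 (4,5) count=2: revealed 1 new [(4,5)] -> total=13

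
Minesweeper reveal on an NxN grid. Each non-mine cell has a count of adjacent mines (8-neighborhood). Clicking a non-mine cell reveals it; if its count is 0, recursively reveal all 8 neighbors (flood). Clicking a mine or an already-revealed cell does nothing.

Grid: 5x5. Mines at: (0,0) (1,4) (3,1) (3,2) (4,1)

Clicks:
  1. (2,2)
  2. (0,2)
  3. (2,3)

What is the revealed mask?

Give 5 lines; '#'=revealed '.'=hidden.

Answer: .###.
.###.
.###.
.....
.....

Derivation:
Click 1 (2,2) count=2: revealed 1 new [(2,2)] -> total=1
Click 2 (0,2) count=0: revealed 8 new [(0,1) (0,2) (0,3) (1,1) (1,2) (1,3) (2,1) (2,3)] -> total=9
Click 3 (2,3) count=2: revealed 0 new [(none)] -> total=9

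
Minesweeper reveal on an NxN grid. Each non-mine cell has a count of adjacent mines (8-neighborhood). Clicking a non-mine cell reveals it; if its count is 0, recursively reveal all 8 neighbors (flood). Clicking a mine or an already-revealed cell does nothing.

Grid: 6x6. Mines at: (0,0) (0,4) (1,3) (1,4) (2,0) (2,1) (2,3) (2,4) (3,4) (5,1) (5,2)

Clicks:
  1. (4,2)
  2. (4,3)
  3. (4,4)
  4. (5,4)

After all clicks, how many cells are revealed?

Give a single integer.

Answer: 7

Derivation:
Click 1 (4,2) count=2: revealed 1 new [(4,2)] -> total=1
Click 2 (4,3) count=2: revealed 1 new [(4,3)] -> total=2
Click 3 (4,4) count=1: revealed 1 new [(4,4)] -> total=3
Click 4 (5,4) count=0: revealed 4 new [(4,5) (5,3) (5,4) (5,5)] -> total=7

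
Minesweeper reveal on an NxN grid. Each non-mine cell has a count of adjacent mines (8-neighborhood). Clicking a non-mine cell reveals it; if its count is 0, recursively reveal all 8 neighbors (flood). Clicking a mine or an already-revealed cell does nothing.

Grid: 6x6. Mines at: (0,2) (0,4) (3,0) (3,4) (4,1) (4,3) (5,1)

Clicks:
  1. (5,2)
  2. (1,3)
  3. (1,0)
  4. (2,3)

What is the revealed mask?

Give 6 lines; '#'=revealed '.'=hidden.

Click 1 (5,2) count=3: revealed 1 new [(5,2)] -> total=1
Click 2 (1,3) count=2: revealed 1 new [(1,3)] -> total=2
Click 3 (1,0) count=0: revealed 6 new [(0,0) (0,1) (1,0) (1,1) (2,0) (2,1)] -> total=8
Click 4 (2,3) count=1: revealed 1 new [(2,3)] -> total=9

Answer: ##....
##.#..
##.#..
......
......
..#...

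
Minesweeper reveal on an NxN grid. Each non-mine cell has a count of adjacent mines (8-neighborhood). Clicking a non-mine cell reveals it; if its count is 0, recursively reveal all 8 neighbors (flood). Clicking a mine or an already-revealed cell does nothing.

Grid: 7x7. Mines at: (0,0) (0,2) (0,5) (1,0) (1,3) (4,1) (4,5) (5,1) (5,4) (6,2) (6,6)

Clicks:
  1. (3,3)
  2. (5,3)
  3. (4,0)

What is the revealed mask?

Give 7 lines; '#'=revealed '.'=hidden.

Answer: .......
.......
..###..
..###..
#.###..
...#...
.......

Derivation:
Click 1 (3,3) count=0: revealed 9 new [(2,2) (2,3) (2,4) (3,2) (3,3) (3,4) (4,2) (4,3) (4,4)] -> total=9
Click 2 (5,3) count=2: revealed 1 new [(5,3)] -> total=10
Click 3 (4,0) count=2: revealed 1 new [(4,0)] -> total=11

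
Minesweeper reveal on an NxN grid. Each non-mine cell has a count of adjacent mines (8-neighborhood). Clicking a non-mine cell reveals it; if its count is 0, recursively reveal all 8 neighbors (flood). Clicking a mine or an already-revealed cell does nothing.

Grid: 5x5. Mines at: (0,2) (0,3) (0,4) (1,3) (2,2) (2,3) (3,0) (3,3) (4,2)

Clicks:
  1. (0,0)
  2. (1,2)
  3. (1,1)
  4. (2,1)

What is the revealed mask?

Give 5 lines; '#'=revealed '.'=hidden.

Click 1 (0,0) count=0: revealed 6 new [(0,0) (0,1) (1,0) (1,1) (2,0) (2,1)] -> total=6
Click 2 (1,2) count=5: revealed 1 new [(1,2)] -> total=7
Click 3 (1,1) count=2: revealed 0 new [(none)] -> total=7
Click 4 (2,1) count=2: revealed 0 new [(none)] -> total=7

Answer: ##...
###..
##...
.....
.....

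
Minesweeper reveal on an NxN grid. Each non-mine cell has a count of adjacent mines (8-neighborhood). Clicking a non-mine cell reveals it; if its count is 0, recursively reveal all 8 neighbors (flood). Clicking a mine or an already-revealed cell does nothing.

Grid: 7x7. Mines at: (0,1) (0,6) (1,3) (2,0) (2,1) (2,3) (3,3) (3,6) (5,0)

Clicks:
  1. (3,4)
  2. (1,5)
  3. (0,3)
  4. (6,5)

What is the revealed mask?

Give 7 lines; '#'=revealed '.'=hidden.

Click 1 (3,4) count=2: revealed 1 new [(3,4)] -> total=1
Click 2 (1,5) count=1: revealed 1 new [(1,5)] -> total=2
Click 3 (0,3) count=1: revealed 1 new [(0,3)] -> total=3
Click 4 (6,5) count=0: revealed 18 new [(4,1) (4,2) (4,3) (4,4) (4,5) (4,6) (5,1) (5,2) (5,3) (5,4) (5,5) (5,6) (6,1) (6,2) (6,3) (6,4) (6,5) (6,6)] -> total=21

Answer: ...#...
.....#.
.......
....#..
.######
.######
.######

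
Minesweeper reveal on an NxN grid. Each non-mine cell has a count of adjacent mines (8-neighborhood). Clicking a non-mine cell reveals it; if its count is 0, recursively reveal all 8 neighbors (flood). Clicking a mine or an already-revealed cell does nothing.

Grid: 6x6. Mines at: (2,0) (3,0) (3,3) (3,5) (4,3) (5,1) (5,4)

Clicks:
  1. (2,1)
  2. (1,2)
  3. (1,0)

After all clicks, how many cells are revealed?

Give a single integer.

Answer: 17

Derivation:
Click 1 (2,1) count=2: revealed 1 new [(2,1)] -> total=1
Click 2 (1,2) count=0: revealed 16 new [(0,0) (0,1) (0,2) (0,3) (0,4) (0,5) (1,0) (1,1) (1,2) (1,3) (1,4) (1,5) (2,2) (2,3) (2,4) (2,5)] -> total=17
Click 3 (1,0) count=1: revealed 0 new [(none)] -> total=17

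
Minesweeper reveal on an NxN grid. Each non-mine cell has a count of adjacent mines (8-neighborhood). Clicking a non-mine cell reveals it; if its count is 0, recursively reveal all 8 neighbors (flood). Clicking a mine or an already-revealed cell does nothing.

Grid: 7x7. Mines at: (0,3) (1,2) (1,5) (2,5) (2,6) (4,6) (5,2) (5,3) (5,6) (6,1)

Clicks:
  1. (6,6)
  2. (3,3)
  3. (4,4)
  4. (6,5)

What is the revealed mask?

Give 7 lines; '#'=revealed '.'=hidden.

Answer: ##.....
##.....
#####..
#####..
#####..
##.....
.....##

Derivation:
Click 1 (6,6) count=1: revealed 1 new [(6,6)] -> total=1
Click 2 (3,3) count=0: revealed 21 new [(0,0) (0,1) (1,0) (1,1) (2,0) (2,1) (2,2) (2,3) (2,4) (3,0) (3,1) (3,2) (3,3) (3,4) (4,0) (4,1) (4,2) (4,3) (4,4) (5,0) (5,1)] -> total=22
Click 3 (4,4) count=1: revealed 0 new [(none)] -> total=22
Click 4 (6,5) count=1: revealed 1 new [(6,5)] -> total=23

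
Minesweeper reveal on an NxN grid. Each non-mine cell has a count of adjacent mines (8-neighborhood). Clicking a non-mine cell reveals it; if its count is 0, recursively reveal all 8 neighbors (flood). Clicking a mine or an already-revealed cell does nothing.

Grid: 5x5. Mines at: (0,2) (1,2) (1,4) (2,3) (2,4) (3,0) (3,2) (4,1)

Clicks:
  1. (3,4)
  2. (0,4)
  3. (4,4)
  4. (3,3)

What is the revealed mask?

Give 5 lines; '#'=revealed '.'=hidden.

Click 1 (3,4) count=2: revealed 1 new [(3,4)] -> total=1
Click 2 (0,4) count=1: revealed 1 new [(0,4)] -> total=2
Click 3 (4,4) count=0: revealed 3 new [(3,3) (4,3) (4,4)] -> total=5
Click 4 (3,3) count=3: revealed 0 new [(none)] -> total=5

Answer: ....#
.....
.....
...##
...##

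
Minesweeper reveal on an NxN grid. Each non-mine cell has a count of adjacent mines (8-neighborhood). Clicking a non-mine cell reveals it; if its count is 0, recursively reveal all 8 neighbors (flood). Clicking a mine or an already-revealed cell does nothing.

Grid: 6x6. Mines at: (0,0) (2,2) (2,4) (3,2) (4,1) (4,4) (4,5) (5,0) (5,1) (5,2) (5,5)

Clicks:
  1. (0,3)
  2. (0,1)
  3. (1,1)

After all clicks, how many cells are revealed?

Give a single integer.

Answer: 10

Derivation:
Click 1 (0,3) count=0: revealed 10 new [(0,1) (0,2) (0,3) (0,4) (0,5) (1,1) (1,2) (1,3) (1,4) (1,5)] -> total=10
Click 2 (0,1) count=1: revealed 0 new [(none)] -> total=10
Click 3 (1,1) count=2: revealed 0 new [(none)] -> total=10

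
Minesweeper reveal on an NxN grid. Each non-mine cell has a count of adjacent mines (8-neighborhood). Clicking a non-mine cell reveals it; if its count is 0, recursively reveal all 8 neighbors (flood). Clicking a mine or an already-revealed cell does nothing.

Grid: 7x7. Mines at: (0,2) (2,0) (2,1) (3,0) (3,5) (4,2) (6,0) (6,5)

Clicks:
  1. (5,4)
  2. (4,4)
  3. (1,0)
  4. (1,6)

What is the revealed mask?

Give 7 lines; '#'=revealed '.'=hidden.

Click 1 (5,4) count=1: revealed 1 new [(5,4)] -> total=1
Click 2 (4,4) count=1: revealed 1 new [(4,4)] -> total=2
Click 3 (1,0) count=2: revealed 1 new [(1,0)] -> total=3
Click 4 (1,6) count=0: revealed 17 new [(0,3) (0,4) (0,5) (0,6) (1,2) (1,3) (1,4) (1,5) (1,6) (2,2) (2,3) (2,4) (2,5) (2,6) (3,2) (3,3) (3,4)] -> total=20

Answer: ...####
#.#####
..#####
..###..
....#..
....#..
.......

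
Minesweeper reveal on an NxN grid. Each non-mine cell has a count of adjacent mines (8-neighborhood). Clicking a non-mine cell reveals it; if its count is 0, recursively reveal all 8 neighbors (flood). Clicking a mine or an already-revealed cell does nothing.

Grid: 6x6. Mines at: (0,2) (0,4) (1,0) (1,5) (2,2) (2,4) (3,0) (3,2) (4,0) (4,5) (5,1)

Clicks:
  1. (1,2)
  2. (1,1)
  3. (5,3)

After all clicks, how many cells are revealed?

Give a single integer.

Click 1 (1,2) count=2: revealed 1 new [(1,2)] -> total=1
Click 2 (1,1) count=3: revealed 1 new [(1,1)] -> total=2
Click 3 (5,3) count=0: revealed 6 new [(4,2) (4,3) (4,4) (5,2) (5,3) (5,4)] -> total=8

Answer: 8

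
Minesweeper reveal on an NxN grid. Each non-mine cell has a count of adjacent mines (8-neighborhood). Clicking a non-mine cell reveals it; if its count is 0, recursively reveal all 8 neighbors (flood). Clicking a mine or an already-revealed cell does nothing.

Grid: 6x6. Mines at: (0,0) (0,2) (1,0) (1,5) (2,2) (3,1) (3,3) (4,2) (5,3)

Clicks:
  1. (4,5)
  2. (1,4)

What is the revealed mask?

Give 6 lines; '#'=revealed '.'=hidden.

Click 1 (4,5) count=0: revealed 8 new [(2,4) (2,5) (3,4) (3,5) (4,4) (4,5) (5,4) (5,5)] -> total=8
Click 2 (1,4) count=1: revealed 1 new [(1,4)] -> total=9

Answer: ......
....#.
....##
....##
....##
....##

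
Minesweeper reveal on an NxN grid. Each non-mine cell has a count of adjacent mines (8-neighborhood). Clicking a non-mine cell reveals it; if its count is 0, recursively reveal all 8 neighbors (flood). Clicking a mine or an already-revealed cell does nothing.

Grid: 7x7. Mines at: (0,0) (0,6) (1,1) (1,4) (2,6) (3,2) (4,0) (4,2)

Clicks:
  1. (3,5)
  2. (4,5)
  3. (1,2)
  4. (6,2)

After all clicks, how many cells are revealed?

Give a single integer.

Click 1 (3,5) count=1: revealed 1 new [(3,5)] -> total=1
Click 2 (4,5) count=0: revealed 24 new [(2,3) (2,4) (2,5) (3,3) (3,4) (3,6) (4,3) (4,4) (4,5) (4,6) (5,0) (5,1) (5,2) (5,3) (5,4) (5,5) (5,6) (6,0) (6,1) (6,2) (6,3) (6,4) (6,5) (6,6)] -> total=25
Click 3 (1,2) count=1: revealed 1 new [(1,2)] -> total=26
Click 4 (6,2) count=0: revealed 0 new [(none)] -> total=26

Answer: 26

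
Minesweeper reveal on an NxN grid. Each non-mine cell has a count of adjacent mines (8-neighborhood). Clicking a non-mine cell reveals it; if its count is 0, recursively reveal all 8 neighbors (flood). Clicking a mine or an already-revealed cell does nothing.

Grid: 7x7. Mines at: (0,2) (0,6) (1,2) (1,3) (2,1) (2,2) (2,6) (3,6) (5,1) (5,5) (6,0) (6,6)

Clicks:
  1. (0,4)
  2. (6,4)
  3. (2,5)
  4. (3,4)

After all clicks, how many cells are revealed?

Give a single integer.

Click 1 (0,4) count=1: revealed 1 new [(0,4)] -> total=1
Click 2 (6,4) count=1: revealed 1 new [(6,4)] -> total=2
Click 3 (2,5) count=2: revealed 1 new [(2,5)] -> total=3
Click 4 (3,4) count=0: revealed 15 new [(2,3) (2,4) (3,2) (3,3) (3,4) (3,5) (4,2) (4,3) (4,4) (4,5) (5,2) (5,3) (5,4) (6,2) (6,3)] -> total=18

Answer: 18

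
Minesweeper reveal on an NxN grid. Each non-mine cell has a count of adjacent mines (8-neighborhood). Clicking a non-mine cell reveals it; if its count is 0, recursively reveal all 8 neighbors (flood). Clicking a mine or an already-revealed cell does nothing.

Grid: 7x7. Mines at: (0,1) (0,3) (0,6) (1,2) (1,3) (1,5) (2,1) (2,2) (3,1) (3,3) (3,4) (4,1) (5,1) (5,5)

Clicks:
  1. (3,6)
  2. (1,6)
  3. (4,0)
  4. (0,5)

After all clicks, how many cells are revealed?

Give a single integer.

Click 1 (3,6) count=0: revealed 6 new [(2,5) (2,6) (3,5) (3,6) (4,5) (4,6)] -> total=6
Click 2 (1,6) count=2: revealed 1 new [(1,6)] -> total=7
Click 3 (4,0) count=3: revealed 1 new [(4,0)] -> total=8
Click 4 (0,5) count=2: revealed 1 new [(0,5)] -> total=9

Answer: 9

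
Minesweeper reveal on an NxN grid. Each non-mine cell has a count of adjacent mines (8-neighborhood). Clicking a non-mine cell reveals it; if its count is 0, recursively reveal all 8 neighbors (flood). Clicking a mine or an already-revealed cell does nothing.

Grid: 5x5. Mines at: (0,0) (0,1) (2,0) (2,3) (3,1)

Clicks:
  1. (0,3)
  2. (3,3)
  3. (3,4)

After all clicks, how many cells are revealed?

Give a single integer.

Answer: 8

Derivation:
Click 1 (0,3) count=0: revealed 6 new [(0,2) (0,3) (0,4) (1,2) (1,3) (1,4)] -> total=6
Click 2 (3,3) count=1: revealed 1 new [(3,3)] -> total=7
Click 3 (3,4) count=1: revealed 1 new [(3,4)] -> total=8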